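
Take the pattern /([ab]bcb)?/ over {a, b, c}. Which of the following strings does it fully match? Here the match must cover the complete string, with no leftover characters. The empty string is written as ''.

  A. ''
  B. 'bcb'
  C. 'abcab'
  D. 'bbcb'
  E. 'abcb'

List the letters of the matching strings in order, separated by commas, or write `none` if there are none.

A → match
B → no match
C → no match
D → match
E → match

A, D, E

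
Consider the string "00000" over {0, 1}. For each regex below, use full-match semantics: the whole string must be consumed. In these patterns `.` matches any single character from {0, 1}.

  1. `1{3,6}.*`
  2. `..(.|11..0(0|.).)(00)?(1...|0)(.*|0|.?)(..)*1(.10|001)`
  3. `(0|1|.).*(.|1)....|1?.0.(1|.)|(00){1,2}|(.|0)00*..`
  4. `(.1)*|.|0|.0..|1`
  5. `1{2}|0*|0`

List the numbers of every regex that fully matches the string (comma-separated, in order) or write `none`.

3, 5

1 → no match — must start with "1"
2 → no match
3 → match
4 → no match
5 → match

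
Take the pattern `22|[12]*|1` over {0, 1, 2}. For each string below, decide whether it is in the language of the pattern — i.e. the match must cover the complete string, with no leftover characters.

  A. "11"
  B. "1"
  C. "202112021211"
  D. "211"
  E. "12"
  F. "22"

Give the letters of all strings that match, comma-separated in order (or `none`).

A, B, D, E, F

A → match
B → match
C → no match
D → match
E → match
F → match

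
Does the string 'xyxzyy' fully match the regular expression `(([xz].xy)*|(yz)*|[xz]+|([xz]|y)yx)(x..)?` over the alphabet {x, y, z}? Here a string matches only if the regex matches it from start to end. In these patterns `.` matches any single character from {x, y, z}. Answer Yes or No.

No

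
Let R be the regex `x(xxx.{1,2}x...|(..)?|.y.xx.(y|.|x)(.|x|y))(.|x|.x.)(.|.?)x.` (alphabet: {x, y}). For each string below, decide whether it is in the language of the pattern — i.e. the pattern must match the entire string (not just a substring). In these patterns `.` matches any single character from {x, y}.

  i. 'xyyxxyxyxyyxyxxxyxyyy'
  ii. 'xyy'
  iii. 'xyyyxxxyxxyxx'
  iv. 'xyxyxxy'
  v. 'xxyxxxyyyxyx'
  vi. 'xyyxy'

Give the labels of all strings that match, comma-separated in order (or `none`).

i → no match
ii → no match
iii → match
iv → match
v → no match
vi → match

iii, iv, vi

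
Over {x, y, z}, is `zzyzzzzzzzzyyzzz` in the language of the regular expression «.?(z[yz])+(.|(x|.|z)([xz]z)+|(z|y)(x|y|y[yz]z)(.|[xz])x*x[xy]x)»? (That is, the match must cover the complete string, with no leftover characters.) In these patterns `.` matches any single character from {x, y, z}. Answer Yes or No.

No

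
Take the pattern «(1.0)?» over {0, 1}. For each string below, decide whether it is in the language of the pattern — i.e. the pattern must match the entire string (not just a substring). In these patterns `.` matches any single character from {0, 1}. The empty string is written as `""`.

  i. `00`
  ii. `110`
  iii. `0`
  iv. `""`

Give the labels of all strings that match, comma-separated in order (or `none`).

i → no match
ii → match
iii → no match
iv → match

ii, iv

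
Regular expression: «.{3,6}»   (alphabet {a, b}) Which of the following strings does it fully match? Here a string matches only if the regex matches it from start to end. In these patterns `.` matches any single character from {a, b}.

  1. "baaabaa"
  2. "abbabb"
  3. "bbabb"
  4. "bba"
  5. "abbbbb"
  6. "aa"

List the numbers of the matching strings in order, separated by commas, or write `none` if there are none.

2, 3, 4, 5

1 → no match
2 → match
3 → match
4 → match
5 → match
6 → no match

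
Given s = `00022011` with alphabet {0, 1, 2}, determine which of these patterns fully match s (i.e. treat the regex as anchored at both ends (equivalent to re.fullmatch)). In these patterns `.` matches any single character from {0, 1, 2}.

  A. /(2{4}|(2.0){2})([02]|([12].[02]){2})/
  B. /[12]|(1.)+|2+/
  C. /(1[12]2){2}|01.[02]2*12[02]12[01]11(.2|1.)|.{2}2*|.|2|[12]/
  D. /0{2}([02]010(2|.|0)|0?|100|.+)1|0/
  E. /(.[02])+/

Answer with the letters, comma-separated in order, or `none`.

D

A → no match — must start with `2`
B → no match
C → no match
D → match
E → no match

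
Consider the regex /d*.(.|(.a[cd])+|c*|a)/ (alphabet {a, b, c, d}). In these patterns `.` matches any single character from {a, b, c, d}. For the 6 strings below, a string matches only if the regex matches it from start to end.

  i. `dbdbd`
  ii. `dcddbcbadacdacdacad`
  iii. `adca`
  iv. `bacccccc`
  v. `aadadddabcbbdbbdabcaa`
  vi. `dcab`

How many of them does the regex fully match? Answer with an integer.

i. `dbdbd` → no match
ii → no match
iii. `adca` → no match
iv. `bacccccc` → no match
v → no match
vi. `dcab` → no match
Total matched: 0

0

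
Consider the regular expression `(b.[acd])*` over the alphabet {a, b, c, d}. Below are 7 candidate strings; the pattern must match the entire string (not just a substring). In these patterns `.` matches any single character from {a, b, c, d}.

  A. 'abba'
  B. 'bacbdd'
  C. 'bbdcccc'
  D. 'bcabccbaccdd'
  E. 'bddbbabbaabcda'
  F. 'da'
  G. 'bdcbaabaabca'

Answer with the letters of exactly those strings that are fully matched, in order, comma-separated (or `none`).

B, G

A → no match
B → match
C → no match
D → no match
E → no match
F → no match
G → match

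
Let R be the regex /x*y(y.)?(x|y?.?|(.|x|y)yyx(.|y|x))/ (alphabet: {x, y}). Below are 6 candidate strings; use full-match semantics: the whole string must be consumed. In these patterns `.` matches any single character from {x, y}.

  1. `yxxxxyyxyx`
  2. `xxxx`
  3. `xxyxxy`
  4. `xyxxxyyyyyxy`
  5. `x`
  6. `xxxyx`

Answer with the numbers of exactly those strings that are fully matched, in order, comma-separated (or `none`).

6

1 → no match
2 → no match
3 → no match
4 → no match
5 → no match
6 → match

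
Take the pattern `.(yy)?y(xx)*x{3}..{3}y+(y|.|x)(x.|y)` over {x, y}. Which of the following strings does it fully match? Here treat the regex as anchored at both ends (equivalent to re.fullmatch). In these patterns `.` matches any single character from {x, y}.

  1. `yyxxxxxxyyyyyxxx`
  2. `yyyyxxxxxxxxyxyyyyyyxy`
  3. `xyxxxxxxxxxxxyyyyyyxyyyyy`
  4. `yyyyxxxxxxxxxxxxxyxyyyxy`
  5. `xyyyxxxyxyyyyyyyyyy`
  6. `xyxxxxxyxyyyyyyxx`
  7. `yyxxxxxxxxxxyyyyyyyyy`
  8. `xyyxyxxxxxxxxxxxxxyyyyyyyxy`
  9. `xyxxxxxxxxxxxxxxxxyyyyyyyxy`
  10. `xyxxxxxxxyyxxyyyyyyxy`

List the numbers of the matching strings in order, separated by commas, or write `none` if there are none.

1 → match
2 → match
3 → no match
4 → match
5 → match
6 → match
7 → match
8 → no match
9 → match
10 → match

1, 2, 4, 5, 6, 7, 9, 10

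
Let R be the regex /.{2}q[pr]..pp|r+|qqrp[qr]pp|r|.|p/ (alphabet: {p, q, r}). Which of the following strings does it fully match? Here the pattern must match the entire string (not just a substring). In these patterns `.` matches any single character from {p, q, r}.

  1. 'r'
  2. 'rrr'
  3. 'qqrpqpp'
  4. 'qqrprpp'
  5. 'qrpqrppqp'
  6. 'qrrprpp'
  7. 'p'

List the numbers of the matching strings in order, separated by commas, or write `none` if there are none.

1, 2, 3, 4, 7

1 → match
2 → match
3 → match
4 → match
5 → no match
6 → no match
7 → match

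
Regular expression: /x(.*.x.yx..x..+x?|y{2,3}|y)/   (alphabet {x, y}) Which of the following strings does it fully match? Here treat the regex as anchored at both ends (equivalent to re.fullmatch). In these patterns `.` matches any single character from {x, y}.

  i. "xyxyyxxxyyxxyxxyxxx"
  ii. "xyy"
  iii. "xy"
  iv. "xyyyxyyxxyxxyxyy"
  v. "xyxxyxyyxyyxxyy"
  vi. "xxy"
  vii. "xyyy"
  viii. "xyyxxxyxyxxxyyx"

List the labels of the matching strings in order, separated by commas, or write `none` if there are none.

i → match
ii → match
iii → match
iv → match
v → match
vi → no match
vii → match
viii → match

i, ii, iii, iv, v, vii, viii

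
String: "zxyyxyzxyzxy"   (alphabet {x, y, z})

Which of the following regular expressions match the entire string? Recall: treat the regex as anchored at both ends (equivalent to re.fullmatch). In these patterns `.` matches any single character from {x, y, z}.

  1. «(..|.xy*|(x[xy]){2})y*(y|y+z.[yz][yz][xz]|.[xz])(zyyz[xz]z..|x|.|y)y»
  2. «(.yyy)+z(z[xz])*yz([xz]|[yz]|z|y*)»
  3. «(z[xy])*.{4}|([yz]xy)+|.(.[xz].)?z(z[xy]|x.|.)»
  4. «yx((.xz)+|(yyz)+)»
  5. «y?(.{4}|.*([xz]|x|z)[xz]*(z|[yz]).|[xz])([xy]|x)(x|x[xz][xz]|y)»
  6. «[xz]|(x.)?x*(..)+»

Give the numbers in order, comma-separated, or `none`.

3, 5, 6

1 → no match
2 → no match
3 → match
4 → no match — must start with "yx"
5 → match
6 → match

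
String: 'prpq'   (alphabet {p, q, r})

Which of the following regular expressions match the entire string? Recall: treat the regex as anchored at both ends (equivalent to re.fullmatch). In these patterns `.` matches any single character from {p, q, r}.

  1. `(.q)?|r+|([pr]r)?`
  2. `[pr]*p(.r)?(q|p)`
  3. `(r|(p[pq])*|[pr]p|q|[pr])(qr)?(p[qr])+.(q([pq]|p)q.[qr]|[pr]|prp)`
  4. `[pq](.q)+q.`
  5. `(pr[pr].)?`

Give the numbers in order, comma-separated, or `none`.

2, 5

1 → no match
2 → match
3 → no match
4 → no match
5 → match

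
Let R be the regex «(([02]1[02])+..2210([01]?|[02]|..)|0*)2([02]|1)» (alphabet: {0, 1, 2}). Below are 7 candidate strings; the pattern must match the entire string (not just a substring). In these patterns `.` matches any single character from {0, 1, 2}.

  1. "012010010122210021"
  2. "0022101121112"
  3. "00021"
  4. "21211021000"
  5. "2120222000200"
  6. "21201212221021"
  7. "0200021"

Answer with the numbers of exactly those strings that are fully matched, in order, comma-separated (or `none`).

1, 3, 6

1 → match
2 → no match
3 → match
4 → no match
5 → no match
6 → match
7 → no match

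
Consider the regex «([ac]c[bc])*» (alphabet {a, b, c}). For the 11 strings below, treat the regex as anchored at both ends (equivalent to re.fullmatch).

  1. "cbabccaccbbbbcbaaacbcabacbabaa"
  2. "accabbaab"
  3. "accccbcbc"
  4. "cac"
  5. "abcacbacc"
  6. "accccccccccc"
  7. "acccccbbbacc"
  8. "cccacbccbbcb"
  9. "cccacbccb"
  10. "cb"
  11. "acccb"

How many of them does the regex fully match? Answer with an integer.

1 → no match
2. "accabbaab" → no match
3. "accccbcbc" → no match
4. "cac" → no match
5. "abcacbacc" → no match
6. "accccccccccc" → match
7. "acccccbbbacc" → no match
8. "cccacbccbbcb" → no match
9. "cccacbccb" → match
10. "cb" → no match
11. "acccb" → no match
Total matched: 2

2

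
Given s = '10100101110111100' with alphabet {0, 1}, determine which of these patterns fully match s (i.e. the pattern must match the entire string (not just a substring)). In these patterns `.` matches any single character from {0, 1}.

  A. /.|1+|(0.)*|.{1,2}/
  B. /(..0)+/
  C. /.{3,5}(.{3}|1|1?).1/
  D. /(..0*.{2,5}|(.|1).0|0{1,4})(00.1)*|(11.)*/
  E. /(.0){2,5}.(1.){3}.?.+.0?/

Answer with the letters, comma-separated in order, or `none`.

A → no match
B → no match
C → no match — must end with '1'
D → no match
E → match

E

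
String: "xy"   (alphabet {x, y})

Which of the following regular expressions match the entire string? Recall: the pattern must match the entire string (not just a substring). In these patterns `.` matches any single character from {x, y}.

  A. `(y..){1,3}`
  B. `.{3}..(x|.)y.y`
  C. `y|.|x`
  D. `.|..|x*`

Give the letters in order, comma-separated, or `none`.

D

A → no match — must start with "y"
B → no match
C → no match
D → match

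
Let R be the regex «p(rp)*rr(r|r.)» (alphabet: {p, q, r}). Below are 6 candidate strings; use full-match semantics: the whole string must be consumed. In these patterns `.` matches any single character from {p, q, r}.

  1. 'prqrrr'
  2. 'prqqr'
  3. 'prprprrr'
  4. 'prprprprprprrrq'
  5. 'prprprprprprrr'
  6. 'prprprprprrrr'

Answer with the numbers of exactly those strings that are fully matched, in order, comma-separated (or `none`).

3, 4, 5, 6

1 → no match
2 → no match
3 → match
4 → match
5 → match
6 → match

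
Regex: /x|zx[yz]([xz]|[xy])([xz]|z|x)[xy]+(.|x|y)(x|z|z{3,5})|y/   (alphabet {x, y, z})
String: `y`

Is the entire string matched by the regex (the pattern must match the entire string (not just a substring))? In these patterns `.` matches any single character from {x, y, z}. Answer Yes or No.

Yes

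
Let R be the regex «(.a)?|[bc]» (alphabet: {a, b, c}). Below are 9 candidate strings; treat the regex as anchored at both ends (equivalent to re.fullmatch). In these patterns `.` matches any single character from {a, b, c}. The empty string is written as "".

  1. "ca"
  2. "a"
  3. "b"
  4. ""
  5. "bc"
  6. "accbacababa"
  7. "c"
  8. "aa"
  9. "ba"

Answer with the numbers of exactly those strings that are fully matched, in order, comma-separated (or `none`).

1, 3, 4, 7, 8, 9

1. "ca" → match
2. "a" → no match
3. "b" → match
4. "" → match
5. "bc" → no match
6. "accbacababa" → no match
7. "c" → match
8. "aa" → match
9. "ba" → match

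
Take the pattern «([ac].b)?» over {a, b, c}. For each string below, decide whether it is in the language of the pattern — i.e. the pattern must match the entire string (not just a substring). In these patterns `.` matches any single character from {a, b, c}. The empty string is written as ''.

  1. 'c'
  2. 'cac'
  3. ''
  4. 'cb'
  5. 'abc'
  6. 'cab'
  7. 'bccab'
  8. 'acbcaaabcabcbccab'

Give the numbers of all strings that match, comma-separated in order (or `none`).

1 → no match
2 → no match
3 → match
4 → no match
5 → no match
6 → match
7 → no match
8 → no match

3, 6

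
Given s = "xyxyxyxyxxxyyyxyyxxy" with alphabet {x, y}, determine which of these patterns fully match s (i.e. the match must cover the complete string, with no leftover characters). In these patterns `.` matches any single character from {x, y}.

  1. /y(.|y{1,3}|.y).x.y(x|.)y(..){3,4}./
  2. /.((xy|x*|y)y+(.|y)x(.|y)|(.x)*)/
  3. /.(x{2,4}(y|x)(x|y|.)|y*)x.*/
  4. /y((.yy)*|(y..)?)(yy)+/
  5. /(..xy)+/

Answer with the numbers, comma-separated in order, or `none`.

3, 5

1 → no match — must start with "y"
2 → no match
3 → match
4 → no match — must start with "y"
5 → match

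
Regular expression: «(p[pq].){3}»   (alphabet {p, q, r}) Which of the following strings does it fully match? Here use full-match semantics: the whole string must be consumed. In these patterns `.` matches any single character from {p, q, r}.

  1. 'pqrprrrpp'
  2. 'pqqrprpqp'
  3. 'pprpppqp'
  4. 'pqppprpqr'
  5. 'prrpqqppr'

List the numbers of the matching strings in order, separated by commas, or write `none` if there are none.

1 → no match
2 → no match
3 → no match
4 → match
5 → no match

4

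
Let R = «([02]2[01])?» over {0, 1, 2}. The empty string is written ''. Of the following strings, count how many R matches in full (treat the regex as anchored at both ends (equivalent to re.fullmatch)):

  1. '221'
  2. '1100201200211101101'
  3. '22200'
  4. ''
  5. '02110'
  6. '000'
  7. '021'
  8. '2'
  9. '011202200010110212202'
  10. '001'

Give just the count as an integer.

1. '221' → match
2 → no match
3. '22200' → no match
4. '' → match
5. '02110' → no match
6. '000' → no match
7. '021' → match
8. '2' → no match
9 → no match
10. '001' → no match
Total matched: 3

3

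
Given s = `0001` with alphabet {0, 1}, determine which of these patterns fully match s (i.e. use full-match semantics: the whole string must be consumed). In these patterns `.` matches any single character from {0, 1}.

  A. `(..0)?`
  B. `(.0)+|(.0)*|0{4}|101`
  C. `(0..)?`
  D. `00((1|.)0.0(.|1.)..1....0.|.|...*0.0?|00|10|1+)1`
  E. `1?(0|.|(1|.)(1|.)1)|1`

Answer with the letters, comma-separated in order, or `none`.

A → no match
B → no match
C → no match
D → match
E → no match

D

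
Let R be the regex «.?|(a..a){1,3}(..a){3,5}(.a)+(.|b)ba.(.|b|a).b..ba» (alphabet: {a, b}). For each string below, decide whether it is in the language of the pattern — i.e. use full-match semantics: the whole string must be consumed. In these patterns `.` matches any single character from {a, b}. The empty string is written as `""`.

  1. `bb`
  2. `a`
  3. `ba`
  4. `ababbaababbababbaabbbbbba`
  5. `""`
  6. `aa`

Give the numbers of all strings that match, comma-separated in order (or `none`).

2, 5

1. `bb` → no match
2. `a` → match
3. `ba` → no match
4 → no match
5. `""` → match
6. `aa` → no match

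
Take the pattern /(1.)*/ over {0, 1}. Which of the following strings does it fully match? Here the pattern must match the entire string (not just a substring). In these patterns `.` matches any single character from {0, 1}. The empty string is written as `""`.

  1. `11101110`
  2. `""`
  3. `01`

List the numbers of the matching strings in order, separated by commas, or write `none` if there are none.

1 → match
2 → match
3 → no match

1, 2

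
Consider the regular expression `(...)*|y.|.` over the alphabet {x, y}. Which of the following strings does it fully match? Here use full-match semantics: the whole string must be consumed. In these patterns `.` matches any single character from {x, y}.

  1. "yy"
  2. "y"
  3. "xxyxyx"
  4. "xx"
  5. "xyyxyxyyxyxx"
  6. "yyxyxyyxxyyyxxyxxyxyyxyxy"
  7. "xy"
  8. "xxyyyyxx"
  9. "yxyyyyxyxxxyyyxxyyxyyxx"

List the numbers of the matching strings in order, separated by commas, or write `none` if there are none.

1 → match
2 → match
3 → match
4 → no match
5 → match
6 → no match
7 → no match
8 → no match
9 → no match

1, 2, 3, 5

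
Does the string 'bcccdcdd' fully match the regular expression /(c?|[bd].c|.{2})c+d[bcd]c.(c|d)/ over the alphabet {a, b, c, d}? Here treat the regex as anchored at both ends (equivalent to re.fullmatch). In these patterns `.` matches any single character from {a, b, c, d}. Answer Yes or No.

No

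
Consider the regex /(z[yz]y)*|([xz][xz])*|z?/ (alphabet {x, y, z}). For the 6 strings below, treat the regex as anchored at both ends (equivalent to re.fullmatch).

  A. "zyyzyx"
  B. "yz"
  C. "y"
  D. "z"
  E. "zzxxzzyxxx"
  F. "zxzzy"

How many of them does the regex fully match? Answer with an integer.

1

A → no match
B → no match
C → no match
D → match
E → no match
F → no match
Total matched: 1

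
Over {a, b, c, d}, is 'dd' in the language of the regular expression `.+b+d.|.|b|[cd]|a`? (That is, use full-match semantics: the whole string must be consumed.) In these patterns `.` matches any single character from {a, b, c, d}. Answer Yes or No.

No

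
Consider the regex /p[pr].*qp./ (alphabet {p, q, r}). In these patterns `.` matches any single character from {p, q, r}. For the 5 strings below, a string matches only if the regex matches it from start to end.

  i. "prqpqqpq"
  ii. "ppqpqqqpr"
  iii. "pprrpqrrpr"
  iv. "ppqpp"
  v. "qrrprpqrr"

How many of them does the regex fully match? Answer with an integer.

i. "prqpqqpq" → match
ii. "ppqpqqqpr" → match
iii. "pprrpqrrpr" → no match
iv. "ppqpp" → match
v. "qrrprpqrr" → no match — must start with "p"
Total matched: 3

3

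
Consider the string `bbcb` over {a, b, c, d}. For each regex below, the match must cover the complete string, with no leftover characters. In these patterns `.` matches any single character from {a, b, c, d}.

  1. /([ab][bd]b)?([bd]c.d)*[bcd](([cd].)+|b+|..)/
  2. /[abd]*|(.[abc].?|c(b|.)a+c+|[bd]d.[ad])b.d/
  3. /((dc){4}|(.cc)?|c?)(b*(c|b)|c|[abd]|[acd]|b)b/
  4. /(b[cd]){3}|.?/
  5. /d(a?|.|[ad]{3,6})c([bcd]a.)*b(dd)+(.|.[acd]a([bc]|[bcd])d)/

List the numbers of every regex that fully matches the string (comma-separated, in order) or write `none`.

3

1 → no match
2 → no match
3 → match
4 → no match
5 → no match — must start with `d`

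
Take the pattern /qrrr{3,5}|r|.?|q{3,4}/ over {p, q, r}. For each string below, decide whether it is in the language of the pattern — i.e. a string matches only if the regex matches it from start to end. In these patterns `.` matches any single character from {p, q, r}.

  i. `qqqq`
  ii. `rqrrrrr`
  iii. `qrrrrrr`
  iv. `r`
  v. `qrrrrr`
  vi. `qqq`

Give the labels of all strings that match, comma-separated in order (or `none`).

i → match
ii → no match
iii → match
iv → match
v → match
vi → match

i, iii, iv, v, vi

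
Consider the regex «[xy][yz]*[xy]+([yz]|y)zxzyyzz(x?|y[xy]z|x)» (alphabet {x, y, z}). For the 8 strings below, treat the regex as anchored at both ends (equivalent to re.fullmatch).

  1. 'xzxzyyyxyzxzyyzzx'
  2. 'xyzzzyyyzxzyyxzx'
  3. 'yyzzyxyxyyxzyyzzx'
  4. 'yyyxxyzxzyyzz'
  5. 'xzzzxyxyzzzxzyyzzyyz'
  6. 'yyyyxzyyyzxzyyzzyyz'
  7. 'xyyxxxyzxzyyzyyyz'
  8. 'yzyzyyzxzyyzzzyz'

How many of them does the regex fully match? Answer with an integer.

1 → no match
2 → no match
3 → no match
4 → match
5 → no match
6 → no match
7 → no match
8 → no match
Total matched: 1

1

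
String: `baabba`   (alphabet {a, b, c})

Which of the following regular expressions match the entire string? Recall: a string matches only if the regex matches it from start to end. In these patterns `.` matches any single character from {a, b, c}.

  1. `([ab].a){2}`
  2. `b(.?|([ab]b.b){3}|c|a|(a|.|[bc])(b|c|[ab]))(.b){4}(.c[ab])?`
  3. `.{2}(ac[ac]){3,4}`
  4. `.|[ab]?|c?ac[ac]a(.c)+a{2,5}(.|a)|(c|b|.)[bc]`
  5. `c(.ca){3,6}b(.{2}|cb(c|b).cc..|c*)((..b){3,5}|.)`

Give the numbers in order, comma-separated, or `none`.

1

1 → match
2 → no match
3 → no match
4 → no match
5 → no match — must start with `c`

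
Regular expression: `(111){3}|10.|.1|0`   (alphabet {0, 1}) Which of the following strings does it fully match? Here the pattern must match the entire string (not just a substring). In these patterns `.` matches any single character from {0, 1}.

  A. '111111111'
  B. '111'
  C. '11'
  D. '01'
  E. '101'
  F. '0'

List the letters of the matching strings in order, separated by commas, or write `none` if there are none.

A → match
B → no match
C → match
D → match
E → match
F → match

A, C, D, E, F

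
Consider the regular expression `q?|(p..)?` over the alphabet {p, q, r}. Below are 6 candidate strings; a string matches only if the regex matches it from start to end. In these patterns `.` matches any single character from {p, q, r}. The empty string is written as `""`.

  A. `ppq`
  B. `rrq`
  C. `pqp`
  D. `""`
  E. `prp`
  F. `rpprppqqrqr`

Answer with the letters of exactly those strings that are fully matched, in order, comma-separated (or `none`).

A, C, D, E

A → match
B → no match
C → match
D → match
E → match
F → no match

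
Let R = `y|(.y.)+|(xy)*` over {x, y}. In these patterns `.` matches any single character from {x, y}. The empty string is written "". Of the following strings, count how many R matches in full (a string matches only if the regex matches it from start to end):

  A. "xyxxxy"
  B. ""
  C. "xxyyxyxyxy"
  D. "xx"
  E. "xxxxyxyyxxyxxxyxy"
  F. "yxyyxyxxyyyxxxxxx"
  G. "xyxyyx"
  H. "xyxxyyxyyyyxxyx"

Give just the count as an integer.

A → no match
B → match
C → no match
D → no match
E → no match
F → no match
G → match
H → match
Total matched: 3

3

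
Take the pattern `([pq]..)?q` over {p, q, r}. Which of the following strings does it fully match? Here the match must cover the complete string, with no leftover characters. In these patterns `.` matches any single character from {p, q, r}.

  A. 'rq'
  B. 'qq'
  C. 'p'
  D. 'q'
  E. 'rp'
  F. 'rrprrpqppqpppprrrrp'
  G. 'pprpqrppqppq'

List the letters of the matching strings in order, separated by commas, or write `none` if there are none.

A. 'rq' → no match
B. 'qq' → no match
C. 'p' → no match — must end with 'q'
D. 'q' → match
E. 'rp' → no match — must end with 'q'
F → no match — must end with 'q'
G. 'pprpqrppqppq' → no match

D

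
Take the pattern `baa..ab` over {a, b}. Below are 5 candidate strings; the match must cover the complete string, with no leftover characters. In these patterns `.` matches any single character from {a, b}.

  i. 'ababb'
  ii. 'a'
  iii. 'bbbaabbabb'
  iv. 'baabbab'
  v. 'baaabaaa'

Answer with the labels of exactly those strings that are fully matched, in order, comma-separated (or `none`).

i → no match — must start with 'baa'
ii → no match — must start with 'baa'
iii → no match — must start with 'baa'
iv → match
v → no match — must end with 'ab'

iv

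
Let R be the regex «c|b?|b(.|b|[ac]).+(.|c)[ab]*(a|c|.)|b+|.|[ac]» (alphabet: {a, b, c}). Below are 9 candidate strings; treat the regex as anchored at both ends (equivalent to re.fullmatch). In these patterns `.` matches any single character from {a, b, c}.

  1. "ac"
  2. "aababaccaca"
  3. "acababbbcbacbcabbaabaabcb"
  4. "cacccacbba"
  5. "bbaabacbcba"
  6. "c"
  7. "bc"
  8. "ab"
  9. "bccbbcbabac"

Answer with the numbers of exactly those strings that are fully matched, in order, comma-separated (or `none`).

1. "ac" → no match
2. "aababaccaca" → no match
3 → no match
4. "cacccacbba" → no match
5. "bbaabacbcba" → match
6. "c" → match
7. "bc" → no match
8. "ab" → no match
9. "bccbbcbabac" → match

5, 6, 9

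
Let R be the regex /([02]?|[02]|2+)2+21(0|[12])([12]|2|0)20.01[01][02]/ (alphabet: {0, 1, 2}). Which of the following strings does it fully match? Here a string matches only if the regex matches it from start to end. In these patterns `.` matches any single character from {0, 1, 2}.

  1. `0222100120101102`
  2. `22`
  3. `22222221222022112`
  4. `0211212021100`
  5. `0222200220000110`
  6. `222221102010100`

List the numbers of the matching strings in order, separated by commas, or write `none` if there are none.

6

1 → no match
2. `22` → no match
3 → no match
4 → no match
5 → no match
6 → match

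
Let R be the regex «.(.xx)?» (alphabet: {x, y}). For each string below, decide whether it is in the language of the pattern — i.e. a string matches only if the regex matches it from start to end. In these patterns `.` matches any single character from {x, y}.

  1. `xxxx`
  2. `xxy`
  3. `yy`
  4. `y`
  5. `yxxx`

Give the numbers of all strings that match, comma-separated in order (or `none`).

1, 4, 5

1 → match
2 → no match
3 → no match
4 → match
5 → match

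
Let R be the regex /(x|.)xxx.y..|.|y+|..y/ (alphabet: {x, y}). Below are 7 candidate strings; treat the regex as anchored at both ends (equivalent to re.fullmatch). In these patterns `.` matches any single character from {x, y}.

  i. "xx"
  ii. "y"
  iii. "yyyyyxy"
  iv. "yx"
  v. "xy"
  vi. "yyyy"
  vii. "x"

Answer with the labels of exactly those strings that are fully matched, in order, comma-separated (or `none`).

i → no match
ii → match
iii → no match
iv → no match
v → no match
vi → match
vii → match

ii, vi, vii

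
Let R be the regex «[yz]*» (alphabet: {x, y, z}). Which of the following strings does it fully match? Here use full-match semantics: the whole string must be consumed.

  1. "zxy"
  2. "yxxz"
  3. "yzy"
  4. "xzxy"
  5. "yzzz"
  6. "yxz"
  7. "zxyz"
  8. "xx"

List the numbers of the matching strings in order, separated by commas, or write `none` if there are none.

3, 5

1. "zxy" → no match
2. "yxxz" → no match
3. "yzy" → match
4. "xzxy" → no match
5. "yzzz" → match
6. "yxz" → no match
7. "zxyz" → no match
8. "xx" → no match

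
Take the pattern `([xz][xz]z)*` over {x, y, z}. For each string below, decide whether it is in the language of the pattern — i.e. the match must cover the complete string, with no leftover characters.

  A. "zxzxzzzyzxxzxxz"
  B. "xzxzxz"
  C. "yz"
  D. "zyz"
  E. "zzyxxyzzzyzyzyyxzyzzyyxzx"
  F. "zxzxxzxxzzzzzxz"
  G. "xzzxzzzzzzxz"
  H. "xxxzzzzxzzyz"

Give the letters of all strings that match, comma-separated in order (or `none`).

A → no match
B → no match
C → no match
D → no match
E → no match
F → match
G → match
H → no match

F, G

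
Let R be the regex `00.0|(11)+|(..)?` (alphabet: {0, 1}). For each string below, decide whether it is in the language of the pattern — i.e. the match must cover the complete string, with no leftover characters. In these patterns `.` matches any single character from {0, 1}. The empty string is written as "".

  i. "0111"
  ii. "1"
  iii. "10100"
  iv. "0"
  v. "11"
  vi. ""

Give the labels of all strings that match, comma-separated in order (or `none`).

i → no match
ii → no match
iii → no match
iv → no match
v → match
vi → match

v, vi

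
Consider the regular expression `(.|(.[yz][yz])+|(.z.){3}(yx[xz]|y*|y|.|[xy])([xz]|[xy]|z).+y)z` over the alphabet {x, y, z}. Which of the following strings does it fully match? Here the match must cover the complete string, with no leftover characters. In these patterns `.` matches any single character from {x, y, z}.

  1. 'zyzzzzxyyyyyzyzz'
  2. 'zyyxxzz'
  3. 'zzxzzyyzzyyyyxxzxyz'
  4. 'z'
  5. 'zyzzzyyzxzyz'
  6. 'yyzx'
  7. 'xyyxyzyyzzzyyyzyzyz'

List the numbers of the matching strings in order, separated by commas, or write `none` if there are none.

1 → match
2 → no match
3 → match
4 → no match
5 → no match
6 → no match — must end with 'z'
7 → match

1, 3, 7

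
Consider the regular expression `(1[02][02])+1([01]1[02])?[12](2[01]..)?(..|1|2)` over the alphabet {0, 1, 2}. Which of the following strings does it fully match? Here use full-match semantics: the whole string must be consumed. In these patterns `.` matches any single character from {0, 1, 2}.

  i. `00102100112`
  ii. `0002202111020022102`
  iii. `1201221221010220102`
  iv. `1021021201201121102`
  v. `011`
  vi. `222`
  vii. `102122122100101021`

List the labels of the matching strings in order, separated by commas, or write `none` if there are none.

iii, iv, vii

i → no match — must start with `1`
ii → no match — must start with `1`
iii → match
iv → match
v → no match — must start with `1`
vi → no match — must start with `1`
vii → match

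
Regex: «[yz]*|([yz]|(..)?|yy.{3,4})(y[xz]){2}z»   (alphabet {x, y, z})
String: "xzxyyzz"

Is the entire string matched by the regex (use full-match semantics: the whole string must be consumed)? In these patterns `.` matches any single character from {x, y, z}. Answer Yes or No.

No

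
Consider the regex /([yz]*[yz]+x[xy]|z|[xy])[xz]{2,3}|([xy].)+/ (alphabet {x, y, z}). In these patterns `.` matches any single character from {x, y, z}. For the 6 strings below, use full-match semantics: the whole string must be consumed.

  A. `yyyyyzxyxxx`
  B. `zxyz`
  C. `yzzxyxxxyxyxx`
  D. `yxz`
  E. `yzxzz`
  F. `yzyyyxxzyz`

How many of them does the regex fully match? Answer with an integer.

A → match
B → no match
C → no match
D → match
E → no match
F → match
Total matched: 3

3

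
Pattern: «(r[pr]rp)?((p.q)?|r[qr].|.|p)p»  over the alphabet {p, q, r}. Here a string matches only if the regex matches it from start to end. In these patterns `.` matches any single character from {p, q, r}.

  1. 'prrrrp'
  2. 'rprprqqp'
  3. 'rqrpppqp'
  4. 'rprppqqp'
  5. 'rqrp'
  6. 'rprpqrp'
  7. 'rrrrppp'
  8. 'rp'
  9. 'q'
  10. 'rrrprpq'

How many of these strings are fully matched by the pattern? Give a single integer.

1. 'prrrrp' → no match
2. 'rprprqqp' → match
3. 'rqrpppqp' → no match
4. 'rprppqqp' → match
5. 'rqrp' → match
6. 'rprpqrp' → no match
7. 'rrrrppp' → no match
8. 'rp' → match
9. 'q' → no match — must end with 'p'
10. 'rrrprpq' → no match — must end with 'p'
Total matched: 4

4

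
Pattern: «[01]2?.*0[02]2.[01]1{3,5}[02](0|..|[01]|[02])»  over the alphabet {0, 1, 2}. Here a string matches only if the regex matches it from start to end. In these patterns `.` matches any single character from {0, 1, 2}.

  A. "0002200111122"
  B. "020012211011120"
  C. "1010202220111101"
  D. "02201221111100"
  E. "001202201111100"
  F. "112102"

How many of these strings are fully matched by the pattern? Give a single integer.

A → match
B → no match
C → match
D → no match
E → match
F → no match
Total matched: 3

3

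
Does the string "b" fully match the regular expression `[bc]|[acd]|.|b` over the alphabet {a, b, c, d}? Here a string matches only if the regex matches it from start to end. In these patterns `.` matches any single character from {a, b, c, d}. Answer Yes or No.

Yes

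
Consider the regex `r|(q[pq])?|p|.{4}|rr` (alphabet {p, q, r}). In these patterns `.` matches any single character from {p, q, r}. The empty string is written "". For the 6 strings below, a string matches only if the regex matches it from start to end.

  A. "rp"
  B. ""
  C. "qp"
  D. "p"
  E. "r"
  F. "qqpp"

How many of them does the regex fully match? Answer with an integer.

A → no match
B → match
C → match
D → match
E → match
F → match
Total matched: 5

5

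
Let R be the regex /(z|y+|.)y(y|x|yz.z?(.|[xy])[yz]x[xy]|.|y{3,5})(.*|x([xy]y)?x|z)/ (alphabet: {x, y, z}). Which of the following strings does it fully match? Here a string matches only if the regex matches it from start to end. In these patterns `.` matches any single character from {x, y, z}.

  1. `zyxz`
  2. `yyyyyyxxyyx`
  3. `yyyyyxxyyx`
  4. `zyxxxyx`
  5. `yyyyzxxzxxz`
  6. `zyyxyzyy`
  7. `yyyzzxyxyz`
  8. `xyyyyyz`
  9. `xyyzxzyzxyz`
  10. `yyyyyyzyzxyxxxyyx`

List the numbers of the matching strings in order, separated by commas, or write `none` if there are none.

1, 2, 3, 4, 5, 6, 7, 8, 9, 10

1 → match
2 → match
3 → match
4 → match
5 → match
6 → match
7 → match
8 → match
9 → match
10 → match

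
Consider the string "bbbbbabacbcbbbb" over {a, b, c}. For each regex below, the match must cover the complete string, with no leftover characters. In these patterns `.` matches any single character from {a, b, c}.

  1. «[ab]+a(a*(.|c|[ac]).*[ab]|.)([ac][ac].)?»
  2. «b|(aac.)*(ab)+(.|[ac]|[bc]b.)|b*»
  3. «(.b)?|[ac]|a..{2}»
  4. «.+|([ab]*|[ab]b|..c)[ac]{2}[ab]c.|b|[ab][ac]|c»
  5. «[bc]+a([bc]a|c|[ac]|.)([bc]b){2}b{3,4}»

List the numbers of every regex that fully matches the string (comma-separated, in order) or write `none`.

1, 4, 5

1 → match
2 → no match
3 → no match
4 → match
5 → match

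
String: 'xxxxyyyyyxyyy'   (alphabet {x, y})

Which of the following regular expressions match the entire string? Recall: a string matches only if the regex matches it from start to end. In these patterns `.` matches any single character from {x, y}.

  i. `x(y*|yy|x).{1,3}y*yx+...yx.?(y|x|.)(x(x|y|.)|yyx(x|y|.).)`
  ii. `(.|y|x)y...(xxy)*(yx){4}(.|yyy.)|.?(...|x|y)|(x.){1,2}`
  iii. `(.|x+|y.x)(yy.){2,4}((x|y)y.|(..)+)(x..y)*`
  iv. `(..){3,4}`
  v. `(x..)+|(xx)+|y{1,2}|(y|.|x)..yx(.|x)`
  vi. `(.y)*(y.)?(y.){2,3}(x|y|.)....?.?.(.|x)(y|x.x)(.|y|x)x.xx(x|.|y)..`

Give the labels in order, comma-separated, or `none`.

i → no match
ii → no match
iii → match
iv → no match
v → no match
vi → no match

iii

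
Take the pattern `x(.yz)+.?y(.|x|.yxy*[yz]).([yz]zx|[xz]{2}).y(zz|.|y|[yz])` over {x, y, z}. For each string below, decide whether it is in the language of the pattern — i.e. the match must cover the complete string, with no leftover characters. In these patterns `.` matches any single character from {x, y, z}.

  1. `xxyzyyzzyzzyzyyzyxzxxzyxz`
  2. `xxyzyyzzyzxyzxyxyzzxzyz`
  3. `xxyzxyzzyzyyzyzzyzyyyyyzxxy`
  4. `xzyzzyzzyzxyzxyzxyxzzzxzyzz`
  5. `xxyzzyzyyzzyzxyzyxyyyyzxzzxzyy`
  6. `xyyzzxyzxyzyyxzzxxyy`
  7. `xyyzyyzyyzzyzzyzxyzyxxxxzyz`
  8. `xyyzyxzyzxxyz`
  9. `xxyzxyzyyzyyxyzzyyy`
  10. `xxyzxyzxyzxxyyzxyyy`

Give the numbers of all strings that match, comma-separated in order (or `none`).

1 → no match
2 → match
3 → no match
4 → match
5 → match
6 → no match
7 → match
8 → match
9 → match
10 → no match

2, 4, 5, 7, 8, 9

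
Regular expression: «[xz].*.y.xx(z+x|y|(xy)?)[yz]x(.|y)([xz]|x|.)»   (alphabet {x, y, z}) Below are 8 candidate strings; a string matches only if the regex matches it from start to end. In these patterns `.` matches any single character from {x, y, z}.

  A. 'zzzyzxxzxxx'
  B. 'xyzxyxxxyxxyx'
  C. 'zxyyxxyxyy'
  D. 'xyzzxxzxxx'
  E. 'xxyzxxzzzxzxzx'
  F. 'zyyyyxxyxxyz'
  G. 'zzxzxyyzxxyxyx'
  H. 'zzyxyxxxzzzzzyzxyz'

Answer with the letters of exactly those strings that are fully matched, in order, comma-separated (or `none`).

A, C, E, G

A → match
B → no match
C → match
D → no match
E → match
F → no match
G → match
H → no match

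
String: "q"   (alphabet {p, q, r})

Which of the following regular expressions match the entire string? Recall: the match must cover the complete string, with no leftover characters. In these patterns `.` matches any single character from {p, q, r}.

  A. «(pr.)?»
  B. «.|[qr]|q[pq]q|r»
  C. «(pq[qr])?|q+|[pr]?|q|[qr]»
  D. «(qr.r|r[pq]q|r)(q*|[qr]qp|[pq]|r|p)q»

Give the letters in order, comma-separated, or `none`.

A → no match
B → match
C → match
D → no match

B, C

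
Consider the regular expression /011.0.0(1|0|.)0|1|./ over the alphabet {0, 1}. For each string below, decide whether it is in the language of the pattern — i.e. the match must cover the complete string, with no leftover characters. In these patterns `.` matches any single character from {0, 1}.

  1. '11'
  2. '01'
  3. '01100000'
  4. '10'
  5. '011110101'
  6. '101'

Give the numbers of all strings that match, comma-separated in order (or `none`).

none

1 → no match
2 → no match
3 → no match
4 → no match
5 → no match
6 → no match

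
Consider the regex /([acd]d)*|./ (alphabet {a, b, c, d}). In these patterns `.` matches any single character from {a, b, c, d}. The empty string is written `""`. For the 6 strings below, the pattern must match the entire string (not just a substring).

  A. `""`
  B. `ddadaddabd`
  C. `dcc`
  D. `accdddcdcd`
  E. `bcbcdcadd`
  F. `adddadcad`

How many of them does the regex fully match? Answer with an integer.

A. `""` → match
B. `ddadaddabd` → no match
C. `dcc` → no match
D. `accdddcdcd` → no match
E. `bcbcdcadd` → no match
F. `adddadcad` → no match
Total matched: 1

1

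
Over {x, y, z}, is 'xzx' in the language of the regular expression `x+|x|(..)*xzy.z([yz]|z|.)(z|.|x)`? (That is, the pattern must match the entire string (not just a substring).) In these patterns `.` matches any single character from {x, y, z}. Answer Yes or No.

No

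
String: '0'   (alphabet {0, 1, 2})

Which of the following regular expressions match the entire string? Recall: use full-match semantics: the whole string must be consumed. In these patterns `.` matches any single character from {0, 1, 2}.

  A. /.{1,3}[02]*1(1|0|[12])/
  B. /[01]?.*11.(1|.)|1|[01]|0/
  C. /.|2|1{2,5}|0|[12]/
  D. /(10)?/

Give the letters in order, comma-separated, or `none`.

B, C

A → no match
B → match
C → match
D → no match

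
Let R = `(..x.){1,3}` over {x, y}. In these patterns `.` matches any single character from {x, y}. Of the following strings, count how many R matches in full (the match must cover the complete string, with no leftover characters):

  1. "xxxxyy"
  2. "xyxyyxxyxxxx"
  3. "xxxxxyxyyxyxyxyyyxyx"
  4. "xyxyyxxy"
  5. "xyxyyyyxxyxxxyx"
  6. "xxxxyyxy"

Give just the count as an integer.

3

1 → no match
2 → match
3 → no match
4 → match
5 → no match
6 → match
Total matched: 3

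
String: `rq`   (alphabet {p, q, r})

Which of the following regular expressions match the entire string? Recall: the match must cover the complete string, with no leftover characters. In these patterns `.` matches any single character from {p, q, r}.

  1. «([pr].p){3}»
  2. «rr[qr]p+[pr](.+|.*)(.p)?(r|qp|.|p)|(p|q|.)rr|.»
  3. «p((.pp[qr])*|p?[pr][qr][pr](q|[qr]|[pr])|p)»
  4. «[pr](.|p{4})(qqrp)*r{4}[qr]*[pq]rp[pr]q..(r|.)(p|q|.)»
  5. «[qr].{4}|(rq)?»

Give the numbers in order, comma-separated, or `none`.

1 → no match — must end with `p`
2 → no match
3 → no match — must start with `p`
4 → no match
5 → match

5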